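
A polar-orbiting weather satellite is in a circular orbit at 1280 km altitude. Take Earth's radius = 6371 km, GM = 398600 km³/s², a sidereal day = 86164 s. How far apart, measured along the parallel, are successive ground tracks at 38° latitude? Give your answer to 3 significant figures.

2440 km

Semi-major axis a = 6371 + 1280 = 7651 km. Period T = 2π√(a³/μ) = 2π√(7651³/398600) = 6660.2 s = 111.00 min.
Node shift per orbit = (6660.2/86164) × 360° = 27.83°.
Equatorial spacing = 27.83 × 111.2 km/° = 3094 km.
At 38° latitude, spacing = 3094 × cos(38°) = 2438 km.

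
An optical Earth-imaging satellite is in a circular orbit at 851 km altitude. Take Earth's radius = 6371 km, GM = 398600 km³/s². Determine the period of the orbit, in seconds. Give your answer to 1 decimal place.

Semi-major axis a = 6371 + 851 = 7222 km. Period T = 2π√(a³/μ) = 2π√(7222³/398600) = 6108.0 s = 101.80 min.

6108.0 seconds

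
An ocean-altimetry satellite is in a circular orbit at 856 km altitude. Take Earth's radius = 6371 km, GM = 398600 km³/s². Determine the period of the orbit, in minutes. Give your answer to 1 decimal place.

101.9 min

Semi-major axis a = 6371 + 856 = 7227 km. Period T = 2π√(a³/μ) = 2π√(7227³/398600) = 6114.3 s = 101.91 min.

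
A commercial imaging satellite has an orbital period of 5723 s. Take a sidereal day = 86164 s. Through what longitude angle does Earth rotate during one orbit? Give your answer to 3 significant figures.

During one orbit Earth rotates (5723.0 / 86164) × 360° = 23.91°.

23.9°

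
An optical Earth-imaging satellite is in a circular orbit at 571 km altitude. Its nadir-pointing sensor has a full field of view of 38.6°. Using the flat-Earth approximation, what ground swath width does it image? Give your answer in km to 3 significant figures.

Half-angle = 38.6°/2 = 19.3°.
Swath width ≈ 2h·tan(θ/2) = 2 × 571 × tan(19.3°) = 399.9 km.

400 km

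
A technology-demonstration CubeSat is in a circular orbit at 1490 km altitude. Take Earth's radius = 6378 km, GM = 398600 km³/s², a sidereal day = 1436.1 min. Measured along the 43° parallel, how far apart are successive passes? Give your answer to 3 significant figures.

Semi-major axis a = 6378 + 1490 = 7868 km. Period T = 2π√(a³/μ) = 2π√(7868³/398600) = 6945.6 s = 115.76 min.
Node shift per orbit = (6945.6/86166) × 360° = 29.02°.
Equatorial spacing = 29.02 × 111.3 km/° = 3230 km.
At 43° latitude, spacing = 3230 × cos(43°) = 2362 km.

2360 km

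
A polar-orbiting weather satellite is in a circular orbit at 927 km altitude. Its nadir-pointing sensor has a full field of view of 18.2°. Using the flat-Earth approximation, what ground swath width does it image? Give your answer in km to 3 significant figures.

297 km

Half-angle = 18.2°/2 = 9.1°.
Swath width ≈ 2h·tan(θ/2) = 2 × 927 × tan(9.1°) = 297.0 km.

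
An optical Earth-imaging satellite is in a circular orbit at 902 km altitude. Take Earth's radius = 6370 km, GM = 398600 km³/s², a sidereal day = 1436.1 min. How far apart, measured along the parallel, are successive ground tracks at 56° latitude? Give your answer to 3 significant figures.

1600 km

Semi-major axis a = 6370 + 902 = 7272 km. Period T = 2π√(a³/μ) = 2π√(7272³/398600) = 6171.5 s = 102.86 min.
Node shift per orbit = (6171.5/86166) × 360° = 25.78°.
Equatorial spacing = 25.78 × 111.2 km/° = 2867 km.
At 56° latitude, spacing = 2867 × cos(56°) = 1603 km.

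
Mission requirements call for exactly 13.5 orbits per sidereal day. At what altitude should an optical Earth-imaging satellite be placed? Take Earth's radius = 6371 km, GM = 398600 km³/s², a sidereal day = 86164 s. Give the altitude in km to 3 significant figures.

Required period T = 86164 / 13.5 = 6382.5 s.
From T = 2π√(a³/μ): a = (μ T²/4π²)^(1/3) = (398600 × 6382.5² / 4π²)^(1/3) = 7437 km.
Altitude h = a − R = 7437 − 6371 = 1066 km.

1070 km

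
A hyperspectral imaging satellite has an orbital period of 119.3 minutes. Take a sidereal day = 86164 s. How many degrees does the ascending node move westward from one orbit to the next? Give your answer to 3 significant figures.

T = 119.3 min = 7158.0 s.
During one orbit Earth rotates (7158.0 / 86164) × 360° = 29.91°.

29.9°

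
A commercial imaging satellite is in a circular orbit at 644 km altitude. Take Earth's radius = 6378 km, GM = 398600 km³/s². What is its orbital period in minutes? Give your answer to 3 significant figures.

97.6 min

Semi-major axis a = 6378 + 644 = 7022 km. Period T = 2π√(a³/μ) = 2π√(7022³/398600) = 5856.0 s = 97.60 min.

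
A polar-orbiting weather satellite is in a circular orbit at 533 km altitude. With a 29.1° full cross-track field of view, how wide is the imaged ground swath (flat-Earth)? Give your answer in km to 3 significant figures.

Half-angle = 29.1°/2 = 14.55°.
Swath width ≈ 2h·tan(θ/2) = 2 × 533 × tan(14.55°) = 276.7 km.

277 km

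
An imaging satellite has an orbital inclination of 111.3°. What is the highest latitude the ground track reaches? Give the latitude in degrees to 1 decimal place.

Retrograde orbit: the ground track reaches ±(180° − i) = ±(180 − 111.3) = ±68.7°.

68.7°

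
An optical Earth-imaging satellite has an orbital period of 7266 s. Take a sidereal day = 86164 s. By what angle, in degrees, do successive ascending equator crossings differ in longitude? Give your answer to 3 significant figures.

During one orbit Earth rotates (7266.0 / 86164) × 360° = 30.36°.

30.4°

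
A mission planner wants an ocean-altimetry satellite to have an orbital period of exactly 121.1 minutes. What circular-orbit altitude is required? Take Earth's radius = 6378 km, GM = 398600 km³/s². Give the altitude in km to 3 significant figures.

1730 km

T = 121.1 min = 7266.0 s.
From T = 2π√(a³/μ): a = (μ T²/4π²)^(1/3) = (398600 × 7266.0² / 4π²)^(1/3) = 8108 km.
Altitude h = a − R = 8108 − 6378 = 1730 km.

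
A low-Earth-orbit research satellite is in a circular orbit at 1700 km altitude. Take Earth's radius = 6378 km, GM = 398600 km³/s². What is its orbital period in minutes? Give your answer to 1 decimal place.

Semi-major axis a = 6378 + 1700 = 8078 km. Period T = 2π√(a³/μ) = 2π√(8078³/398600) = 7225.5 s = 120.42 min.

120.4 min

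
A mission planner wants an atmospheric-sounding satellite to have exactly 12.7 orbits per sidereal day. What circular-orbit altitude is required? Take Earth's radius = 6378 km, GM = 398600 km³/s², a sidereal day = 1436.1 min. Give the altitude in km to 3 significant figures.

Required period T = 86166 / 12.7 = 6784.7 s.
From T = 2π√(a³/μ): a = (μ T²/4π²)^(1/3) = (398600 × 6784.7² / 4π²)^(1/3) = 7746 km.
Altitude h = a − R = 7746 − 6378 = 1368 km.

1370 km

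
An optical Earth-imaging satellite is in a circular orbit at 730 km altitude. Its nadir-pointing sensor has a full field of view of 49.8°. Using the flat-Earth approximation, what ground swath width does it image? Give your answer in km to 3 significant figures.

Half-angle = 49.8°/2 = 24.9°.
Swath width ≈ 2h·tan(θ/2) = 2 × 730 × tan(24.9°) = 677.7 km.

678 km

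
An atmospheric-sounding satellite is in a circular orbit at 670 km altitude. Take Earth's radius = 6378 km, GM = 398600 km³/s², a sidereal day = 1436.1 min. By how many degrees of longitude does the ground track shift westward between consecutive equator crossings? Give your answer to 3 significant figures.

Semi-major axis a = 6378 + 670 = 7048 km. Period T = 2π√(a³/μ) = 2π√(7048³/398600) = 5888.6 s = 98.14 min.
During one orbit Earth rotates (5888.6 / 86166) × 360° = 24.60°.

24.6°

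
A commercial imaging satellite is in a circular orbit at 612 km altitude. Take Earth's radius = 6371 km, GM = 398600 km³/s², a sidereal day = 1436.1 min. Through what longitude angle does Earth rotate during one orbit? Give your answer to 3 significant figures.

24.3°

Semi-major axis a = 6371 + 612 = 6983 km. Period T = 2π√(a³/μ) = 2π√(6983³/398600) = 5807.3 s = 96.79 min.
During one orbit Earth rotates (5807.3 / 86166) × 360° = 24.26°.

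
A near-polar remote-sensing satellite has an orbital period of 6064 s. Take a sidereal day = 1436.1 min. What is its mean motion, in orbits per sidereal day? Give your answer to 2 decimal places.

Orbits per sidereal day = 86166 / 6064.0 = 14.209.

14.21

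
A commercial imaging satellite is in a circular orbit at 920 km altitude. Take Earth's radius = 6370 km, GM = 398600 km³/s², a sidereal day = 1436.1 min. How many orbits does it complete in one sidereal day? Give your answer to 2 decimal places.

13.91

Semi-major axis a = 6370 + 920 = 7290 km. Period T = 2π√(a³/μ) = 2π√(7290³/398600) = 6194.4 s = 103.24 min.
Orbits per sidereal day = 86166 / 6194.4 = 13.910.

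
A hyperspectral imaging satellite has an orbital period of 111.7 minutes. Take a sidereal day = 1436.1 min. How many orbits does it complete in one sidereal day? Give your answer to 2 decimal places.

T = 111.7 min = 6702.0 s.
Orbits per sidereal day = 86166 / 6702.0 = 12.857.

12.86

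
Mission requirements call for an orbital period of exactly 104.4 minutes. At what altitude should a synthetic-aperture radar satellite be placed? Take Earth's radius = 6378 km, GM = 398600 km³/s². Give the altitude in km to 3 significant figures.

T = 104.4 min = 6264.0 s.
From T = 2π√(a³/μ): a = (μ T²/4π²)^(1/3) = (398600 × 6264.0² / 4π²)^(1/3) = 7344 km.
Altitude h = a − R = 7344 − 6378 = 966 km.

966 km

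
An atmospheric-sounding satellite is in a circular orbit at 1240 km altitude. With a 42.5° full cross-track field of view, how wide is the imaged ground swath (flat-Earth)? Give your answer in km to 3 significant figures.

Half-angle = 42.5°/2 = 21.25°.
Swath width ≈ 2h·tan(θ/2) = 2 × 1240 × tan(21.25°) = 964.4 km.

964 km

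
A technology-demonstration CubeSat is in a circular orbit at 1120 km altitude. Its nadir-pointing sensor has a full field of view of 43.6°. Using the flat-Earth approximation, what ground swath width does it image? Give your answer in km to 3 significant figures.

Half-angle = 43.6°/2 = 21.8°.
Swath width ≈ 2h·tan(θ/2) = 2 × 1120 × tan(21.8°) = 895.9 km.

896 km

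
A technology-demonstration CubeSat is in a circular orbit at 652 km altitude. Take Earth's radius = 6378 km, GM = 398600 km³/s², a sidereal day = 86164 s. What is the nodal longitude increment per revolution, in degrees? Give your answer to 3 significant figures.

Semi-major axis a = 6378 + 652 = 7030 km. Period T = 2π√(a³/μ) = 2π√(7030³/398600) = 5866.0 s = 97.77 min.
During one orbit Earth rotates (5866.0 / 86164) × 360° = 24.51°.

24.5°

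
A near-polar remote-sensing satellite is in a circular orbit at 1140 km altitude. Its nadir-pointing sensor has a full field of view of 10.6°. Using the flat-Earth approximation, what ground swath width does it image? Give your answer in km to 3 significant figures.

212 km

Half-angle = 10.6°/2 = 5.3°.
Swath width ≈ 2h·tan(θ/2) = 2 × 1140 × tan(5.3°) = 211.5 km.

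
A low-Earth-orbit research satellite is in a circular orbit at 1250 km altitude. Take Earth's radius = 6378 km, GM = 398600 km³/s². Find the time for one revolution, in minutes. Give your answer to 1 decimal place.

Semi-major axis a = 6378 + 1250 = 7628 km. Period T = 2π√(a³/μ) = 2π√(7628³/398600) = 6630.2 s = 110.50 min.

110.5 min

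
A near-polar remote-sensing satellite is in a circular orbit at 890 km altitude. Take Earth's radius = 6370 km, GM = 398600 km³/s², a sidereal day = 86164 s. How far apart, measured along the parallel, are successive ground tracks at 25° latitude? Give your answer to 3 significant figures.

2590 km

Semi-major axis a = 6370 + 890 = 7260 km. Period T = 2π√(a³/μ) = 2π√(7260³/398600) = 6156.2 s = 102.60 min.
Node shift per orbit = (6156.2/86164) × 360° = 25.72°.
Equatorial spacing = 25.72 × 111.2 km/° = 2860 km.
At 25° latitude, spacing = 2860 × cos(25°) = 2592 km.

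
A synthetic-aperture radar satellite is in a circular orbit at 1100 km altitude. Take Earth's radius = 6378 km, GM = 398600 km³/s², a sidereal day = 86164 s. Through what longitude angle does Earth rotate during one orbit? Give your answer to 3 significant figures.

26.9°

Semi-major axis a = 6378 + 1100 = 7478 km. Period T = 2π√(a³/μ) = 2π√(7478³/398600) = 6435.6 s = 107.26 min.
During one orbit Earth rotates (6435.6 / 86164) × 360° = 26.89°.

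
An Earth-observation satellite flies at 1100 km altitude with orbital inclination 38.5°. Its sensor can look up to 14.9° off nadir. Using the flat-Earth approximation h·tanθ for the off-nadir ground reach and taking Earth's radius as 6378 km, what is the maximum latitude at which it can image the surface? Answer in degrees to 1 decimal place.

41.1°

For a prograde orbit the ground track reaches latitude ±i = ±38.5°.
Sensor half-swath on the ground ≈ 1100·tan(14.9°) = 293 km = 2.63° of latitude.
Maximum observable latitude ≈ 38.5 + 2.63 = 41.1°.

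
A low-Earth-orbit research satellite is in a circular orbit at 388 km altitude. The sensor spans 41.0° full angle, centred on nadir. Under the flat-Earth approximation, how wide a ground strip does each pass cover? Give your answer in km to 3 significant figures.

Half-angle = 41.0°/2 = 20.5°.
Swath width ≈ 2h·tan(θ/2) = 2 × 388 × tan(20.5°) = 290.1 km.

290 km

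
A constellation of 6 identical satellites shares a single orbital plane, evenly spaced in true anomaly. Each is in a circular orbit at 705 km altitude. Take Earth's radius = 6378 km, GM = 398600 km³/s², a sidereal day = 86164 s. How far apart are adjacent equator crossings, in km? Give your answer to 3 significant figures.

Semi-major axis a = 6378 + 705 = 7083 km. Period T = 2π√(a³/μ) = 2π√(7083³/398600) = 5932.5 s = 98.87 min.
Single-satellite node shift = (5932.5/86164) × 360° = 24.79°.
With 6 satellites evenly phased, successive equator crossings are 24.79/6 = 4.131° apart.
That is 4.131 × 111.3 = 460 km at the equator.

460 km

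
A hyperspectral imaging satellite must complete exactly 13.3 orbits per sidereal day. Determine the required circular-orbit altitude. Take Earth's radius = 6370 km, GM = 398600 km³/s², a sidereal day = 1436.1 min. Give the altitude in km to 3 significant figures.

Required period T = 86166 / 13.3 = 6478.6 s.
From T = 2π√(a³/μ): a = (μ T²/4π²)^(1/3) = (398600 × 6478.6² / 4π²)^(1/3) = 7511 km.
Altitude h = a − R = 7511 − 6370 = 1141 km.

1140 km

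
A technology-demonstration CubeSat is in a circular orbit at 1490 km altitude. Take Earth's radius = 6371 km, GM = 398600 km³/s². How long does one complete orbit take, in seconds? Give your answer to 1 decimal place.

Semi-major axis a = 6371 + 1490 = 7861 km. Period T = 2π√(a³/μ) = 2π√(7861³/398600) = 6936.3 s = 115.61 min.

6936.3 seconds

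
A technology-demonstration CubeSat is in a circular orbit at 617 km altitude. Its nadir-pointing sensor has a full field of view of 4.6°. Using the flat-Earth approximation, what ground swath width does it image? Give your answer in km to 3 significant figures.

Half-angle = 4.6°/2 = 2.3°.
Swath width ≈ 2h·tan(θ/2) = 2 × 617 × tan(2.3°) = 49.6 km.

49.6 km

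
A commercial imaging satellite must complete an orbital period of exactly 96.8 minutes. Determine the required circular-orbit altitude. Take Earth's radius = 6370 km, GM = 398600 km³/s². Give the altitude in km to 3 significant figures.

614 km

T = 96.8 min = 5808.0 s.
From T = 2π√(a³/μ): a = (μ T²/4π²)^(1/3) = (398600 × 5808.0² / 4π²)^(1/3) = 6984 km.
Altitude h = a − R = 6984 − 6370 = 614 km.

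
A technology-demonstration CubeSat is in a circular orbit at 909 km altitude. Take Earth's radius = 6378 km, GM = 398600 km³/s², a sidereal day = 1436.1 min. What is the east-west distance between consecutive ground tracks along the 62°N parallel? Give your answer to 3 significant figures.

1350 km

Semi-major axis a = 6378 + 909 = 7287 km. Period T = 2π√(a³/μ) = 2π√(7287³/398600) = 6190.6 s = 103.18 min.
Node shift per orbit = (6190.6/86166) × 360° = 25.86°.
Equatorial spacing = 25.86 × 111.3 km/° = 2879 km.
At 62° latitude, spacing = 2879 × cos(62°) = 1352 km.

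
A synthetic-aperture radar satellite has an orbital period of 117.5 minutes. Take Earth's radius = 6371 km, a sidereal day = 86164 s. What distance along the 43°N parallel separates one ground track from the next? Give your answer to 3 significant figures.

2400 km

T = 117.5 min = 7050.0 s.
Node shift per orbit = (7050.0/86164) × 360° = 29.46°.
Equatorial spacing = 29.46 × 111.2 km/° = 3275 km.
At 43° latitude, spacing = 3275 × cos(43°) = 2395 km.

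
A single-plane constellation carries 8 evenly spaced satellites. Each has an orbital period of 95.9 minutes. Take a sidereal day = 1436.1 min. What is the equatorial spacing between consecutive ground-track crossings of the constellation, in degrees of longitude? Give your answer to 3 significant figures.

3.01°

T = 95.9 min = 5754.0 s.
Single-satellite node shift = (5754.0/86166) × 360° = 24.04°.
With 8 satellites evenly phased, successive equator crossings are 24.04/8 = 3.005° apart.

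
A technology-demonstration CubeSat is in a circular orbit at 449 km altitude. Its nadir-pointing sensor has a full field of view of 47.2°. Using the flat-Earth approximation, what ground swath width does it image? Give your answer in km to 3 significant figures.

392 km

Half-angle = 47.2°/2 = 23.6°.
Swath width ≈ 2h·tan(θ/2) = 2 × 449 × tan(23.6°) = 392.3 km.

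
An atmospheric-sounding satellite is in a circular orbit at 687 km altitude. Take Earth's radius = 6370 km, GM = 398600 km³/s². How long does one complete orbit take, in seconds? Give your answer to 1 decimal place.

Semi-major axis a = 6370 + 687 = 7057 km. Period T = 2π√(a³/μ) = 2π√(7057³/398600) = 5899.9 s = 98.33 min.

5899.9 seconds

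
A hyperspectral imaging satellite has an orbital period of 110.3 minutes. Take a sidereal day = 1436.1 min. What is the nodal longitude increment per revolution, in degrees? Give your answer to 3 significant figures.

27.6°

T = 110.3 min = 6618.0 s.
During one orbit Earth rotates (6618.0 / 86166) × 360° = 27.65°.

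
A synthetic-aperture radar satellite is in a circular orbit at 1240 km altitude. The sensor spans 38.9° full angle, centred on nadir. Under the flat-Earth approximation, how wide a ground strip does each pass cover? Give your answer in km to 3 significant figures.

Half-angle = 38.9°/2 = 19.45°.
Swath width ≈ 2h·tan(θ/2) = 2 × 1240 × tan(19.45°) = 875.8 km.

876 km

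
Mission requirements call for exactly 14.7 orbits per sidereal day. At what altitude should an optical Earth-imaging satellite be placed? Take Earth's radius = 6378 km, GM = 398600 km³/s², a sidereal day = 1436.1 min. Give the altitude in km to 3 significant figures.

Required period T = 86166 / 14.7 = 5861.6 s.
From T = 2π√(a³/μ): a = (μ T²/4π²)^(1/3) = (398600 × 5861.6² / 4π²)^(1/3) = 7026 km.
Altitude h = a − R = 7026 − 6378 = 648 km.

648 km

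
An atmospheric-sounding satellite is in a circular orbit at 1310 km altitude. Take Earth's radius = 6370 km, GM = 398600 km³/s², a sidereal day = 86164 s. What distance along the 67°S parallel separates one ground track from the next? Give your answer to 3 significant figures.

1220 km

Semi-major axis a = 6370 + 1310 = 7680 km. Period T = 2π√(a³/μ) = 2π√(7680³/398600) = 6698.1 s = 111.64 min.
Node shift per orbit = (6698.1/86164) × 360° = 27.99°.
Equatorial spacing = 27.99 × 111.2 km/° = 3111 km.
At 67° latitude, spacing = 3111 × cos(67°) = 1216 km.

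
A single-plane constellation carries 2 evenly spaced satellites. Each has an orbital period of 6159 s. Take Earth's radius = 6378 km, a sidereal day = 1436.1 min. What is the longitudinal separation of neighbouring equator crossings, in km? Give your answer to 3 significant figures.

1430 km

Single-satellite node shift = (6159.0/86166) × 360° = 25.73°.
With 2 satellites evenly phased, successive equator crossings are 25.73/2 = 12.866° apart.
That is 12.866 × 111.3 = 1432 km at the equator.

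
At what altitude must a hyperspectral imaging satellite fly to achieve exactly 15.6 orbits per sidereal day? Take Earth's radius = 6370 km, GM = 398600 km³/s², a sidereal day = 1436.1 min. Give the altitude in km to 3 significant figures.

Required period T = 86166 / 15.6 = 5523.5 s.
From T = 2π√(a³/μ): a = (μ T²/4π²)^(1/3) = (398600 × 5523.5² / 4π²)^(1/3) = 6754 km.
Altitude h = a − R = 6754 − 6370 = 384 km.

384 km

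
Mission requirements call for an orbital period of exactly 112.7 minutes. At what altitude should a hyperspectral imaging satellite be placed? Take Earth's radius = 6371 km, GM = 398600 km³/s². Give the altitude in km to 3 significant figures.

T = 112.7 min = 6762.0 s.
From T = 2π√(a³/μ): a = (μ T²/4π²)^(1/3) = (398600 × 6762.0² / 4π²)^(1/3) = 7729 km.
Altitude h = a − R = 7729 − 6371 = 1358 km.

1360 km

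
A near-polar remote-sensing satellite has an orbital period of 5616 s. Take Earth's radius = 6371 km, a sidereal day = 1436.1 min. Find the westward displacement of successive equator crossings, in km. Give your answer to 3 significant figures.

During one orbit Earth rotates (5616.0 / 86166) × 360° = 23.46°.
At the equator that is 23.46° × (2π·6371/360) km/° = 23.46 × 111.2 = 2609 km.

2610 km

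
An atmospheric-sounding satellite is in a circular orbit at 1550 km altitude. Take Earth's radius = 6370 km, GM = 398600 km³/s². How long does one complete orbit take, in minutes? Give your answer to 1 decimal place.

116.9 min

Semi-major axis a = 6370 + 1550 = 7920 km. Period T = 2π√(a³/μ) = 2π√(7920³/398600) = 7014.5 s = 116.91 min.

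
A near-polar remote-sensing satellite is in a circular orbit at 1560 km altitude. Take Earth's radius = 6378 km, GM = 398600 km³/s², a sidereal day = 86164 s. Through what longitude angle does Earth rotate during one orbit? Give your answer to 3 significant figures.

29.4°

Semi-major axis a = 6378 + 1560 = 7938 km. Period T = 2π√(a³/μ) = 2π√(7938³/398600) = 7038.5 s = 117.31 min.
During one orbit Earth rotates (7038.5 / 86164) × 360° = 29.41°.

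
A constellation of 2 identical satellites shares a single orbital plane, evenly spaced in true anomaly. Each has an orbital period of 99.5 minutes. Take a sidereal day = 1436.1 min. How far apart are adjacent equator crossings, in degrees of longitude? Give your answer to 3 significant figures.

T = 99.5 min = 5970.0 s.
Single-satellite node shift = (5970.0/86166) × 360° = 24.94°.
With 2 satellites evenly phased, successive equator crossings are 24.94/2 = 12.471° apart.

12.5°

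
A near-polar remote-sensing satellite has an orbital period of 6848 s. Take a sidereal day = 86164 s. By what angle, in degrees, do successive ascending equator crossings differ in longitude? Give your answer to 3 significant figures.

28.6°

During one orbit Earth rotates (6848.0 / 86164) × 360° = 28.61°.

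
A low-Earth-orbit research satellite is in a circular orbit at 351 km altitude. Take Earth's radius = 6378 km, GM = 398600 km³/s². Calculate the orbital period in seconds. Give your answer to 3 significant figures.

Semi-major axis a = 6378 + 351 = 6729 km. Period T = 2π√(a³/μ) = 2π√(6729³/398600) = 5493.3 s = 91.56 min.

5490 seconds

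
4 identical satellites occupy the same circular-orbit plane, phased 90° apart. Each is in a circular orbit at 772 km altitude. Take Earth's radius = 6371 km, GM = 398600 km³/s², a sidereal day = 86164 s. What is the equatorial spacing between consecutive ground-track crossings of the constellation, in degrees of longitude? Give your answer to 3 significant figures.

Semi-major axis a = 6371 + 772 = 7143 km. Period T = 2π√(a³/μ) = 2π√(7143³/398600) = 6008.0 s = 100.13 min.
Single-satellite node shift = (6008.0/86164) × 360° = 25.10°.
With 4 satellites evenly phased, successive equator crossings are 25.10/4 = 6.276° apart.

6.28°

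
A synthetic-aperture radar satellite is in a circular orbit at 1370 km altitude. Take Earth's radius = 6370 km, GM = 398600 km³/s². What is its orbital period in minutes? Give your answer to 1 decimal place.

112.9 min

Semi-major axis a = 6370 + 1370 = 7740 km. Period T = 2π√(a³/μ) = 2π√(7740³/398600) = 6776.8 s = 112.95 min.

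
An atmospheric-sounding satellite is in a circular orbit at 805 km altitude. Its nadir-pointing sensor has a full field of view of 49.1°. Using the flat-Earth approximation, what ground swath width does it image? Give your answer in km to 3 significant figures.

Half-angle = 49.1°/2 = 24.55°.
Swath width ≈ 2h·tan(θ/2) = 2 × 805 × tan(24.55°) = 735.4 km.

735 km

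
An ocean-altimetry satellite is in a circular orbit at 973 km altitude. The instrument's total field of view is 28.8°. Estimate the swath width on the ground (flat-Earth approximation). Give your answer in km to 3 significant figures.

500 km

Half-angle = 28.8°/2 = 14.4°.
Swath width ≈ 2h·tan(θ/2) = 2 × 973 × tan(14.4°) = 499.6 km.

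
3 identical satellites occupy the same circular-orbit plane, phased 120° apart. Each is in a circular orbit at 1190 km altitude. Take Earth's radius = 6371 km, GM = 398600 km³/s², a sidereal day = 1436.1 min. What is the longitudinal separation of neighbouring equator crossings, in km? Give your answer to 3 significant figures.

Semi-major axis a = 6371 + 1190 = 7561 km. Period T = 2π√(a³/μ) = 2π√(7561³/398600) = 6543.0 s = 109.05 min.
Single-satellite node shift = (6543.0/86166) × 360° = 27.34°.
With 3 satellites evenly phased, successive equator crossings are 27.34/3 = 9.112° apart.
That is 9.112 × 111.2 = 1013 km at the equator.

1010 km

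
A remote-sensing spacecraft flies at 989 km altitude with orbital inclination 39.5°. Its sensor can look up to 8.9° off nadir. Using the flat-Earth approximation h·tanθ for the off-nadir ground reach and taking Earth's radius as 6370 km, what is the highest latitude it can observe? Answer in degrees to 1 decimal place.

For a prograde orbit the ground track reaches latitude ±i = ±39.5°.
Sensor half-swath on the ground ≈ 989·tan(8.9°) = 155 km = 1.39° of latitude.
Maximum observable latitude ≈ 39.5 + 1.39 = 40.9°.

40.9°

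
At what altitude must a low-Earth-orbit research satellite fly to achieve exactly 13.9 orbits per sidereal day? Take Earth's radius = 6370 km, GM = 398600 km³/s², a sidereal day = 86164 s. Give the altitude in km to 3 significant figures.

Required period T = 86164 / 13.9 = 6198.8 s.
From T = 2π√(a³/μ): a = (μ T²/4π²)^(1/3) = (398600 × 6198.8² / 4π²)^(1/3) = 7293 km.
Altitude h = a − R = 7293 − 6370 = 923 km.

923 km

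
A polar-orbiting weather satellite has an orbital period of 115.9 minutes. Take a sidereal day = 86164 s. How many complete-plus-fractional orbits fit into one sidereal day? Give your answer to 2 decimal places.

12.39

T = 115.9 min = 6954.0 s.
Orbits per sidereal day = 86164 / 6954.0 = 12.391.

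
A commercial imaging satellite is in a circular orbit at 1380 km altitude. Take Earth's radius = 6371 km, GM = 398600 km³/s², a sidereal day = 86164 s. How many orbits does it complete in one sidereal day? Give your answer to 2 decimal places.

12.69

Semi-major axis a = 6371 + 1380 = 7751 km. Period T = 2π√(a³/μ) = 2π√(7751³/398600) = 6791.2 s = 113.19 min.
Orbits per sidereal day = 86164 / 6791.2 = 12.688.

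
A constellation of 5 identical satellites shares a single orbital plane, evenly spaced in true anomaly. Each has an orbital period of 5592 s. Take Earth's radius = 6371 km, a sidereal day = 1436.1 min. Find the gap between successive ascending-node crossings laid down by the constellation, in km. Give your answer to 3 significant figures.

520 km

Single-satellite node shift = (5592.0/86166) × 360° = 23.36°.
With 5 satellites evenly phased, successive equator crossings are 23.36/5 = 4.673° apart.
That is 4.673 × 111.2 = 520 km at the equator.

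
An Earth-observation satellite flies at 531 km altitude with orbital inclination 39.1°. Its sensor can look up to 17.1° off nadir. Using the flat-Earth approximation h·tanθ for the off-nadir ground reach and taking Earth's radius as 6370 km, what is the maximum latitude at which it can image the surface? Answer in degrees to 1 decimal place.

40.6°

For a prograde orbit the ground track reaches latitude ±i = ±39.1°.
Sensor half-swath on the ground ≈ 531·tan(17.1°) = 163 km = 1.47° of latitude.
Maximum observable latitude ≈ 39.1 + 1.47 = 40.6°.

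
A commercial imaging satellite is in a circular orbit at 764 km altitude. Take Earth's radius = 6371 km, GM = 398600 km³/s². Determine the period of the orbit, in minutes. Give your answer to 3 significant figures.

100.0 min

Semi-major axis a = 6371 + 764 = 7135 km. Period T = 2π√(a³/μ) = 2π√(7135³/398600) = 5997.9 s = 99.97 min.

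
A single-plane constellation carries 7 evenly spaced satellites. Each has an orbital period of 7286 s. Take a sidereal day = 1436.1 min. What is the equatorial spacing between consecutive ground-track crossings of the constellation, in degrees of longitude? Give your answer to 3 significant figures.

4.35°

Single-satellite node shift = (7286.0/86166) × 360° = 30.44°.
With 7 satellites evenly phased, successive equator crossings are 30.44/7 = 4.349° apart.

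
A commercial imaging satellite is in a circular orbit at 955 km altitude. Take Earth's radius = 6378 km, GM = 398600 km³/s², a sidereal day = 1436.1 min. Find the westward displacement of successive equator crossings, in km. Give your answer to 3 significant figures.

2910 km

Semi-major axis a = 6378 + 955 = 7333 km. Period T = 2π√(a³/μ) = 2π√(7333³/398600) = 6249.3 s = 104.16 min.
During one orbit Earth rotates (6249.3 / 86166) × 360° = 26.11°.
At the equator that is 26.11° × (2π·6378/360) km/° = 26.11 × 111.3 = 2906 km.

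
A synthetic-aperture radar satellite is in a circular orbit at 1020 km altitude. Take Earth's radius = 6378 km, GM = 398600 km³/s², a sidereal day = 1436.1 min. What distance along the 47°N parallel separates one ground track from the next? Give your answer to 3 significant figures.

2010 km

Semi-major axis a = 6378 + 1020 = 7398 km. Period T = 2π√(a³/μ) = 2π√(7398³/398600) = 6332.6 s = 105.54 min.
Node shift per orbit = (6332.6/86166) × 360° = 26.46°.
Equatorial spacing = 26.46 × 111.3 km/° = 2945 km.
At 47° latitude, spacing = 2945 × cos(47°) = 2009 km.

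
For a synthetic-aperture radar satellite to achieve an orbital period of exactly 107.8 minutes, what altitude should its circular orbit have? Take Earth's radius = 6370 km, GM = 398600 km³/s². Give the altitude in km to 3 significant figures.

T = 107.8 min = 6468.0 s.
From T = 2π√(a³/μ): a = (μ T²/4π²)^(1/3) = (398600 × 6468.0² / 4π²)^(1/3) = 7503 km.
Altitude h = a − R = 7503 − 6370 = 1133 km.

1130 km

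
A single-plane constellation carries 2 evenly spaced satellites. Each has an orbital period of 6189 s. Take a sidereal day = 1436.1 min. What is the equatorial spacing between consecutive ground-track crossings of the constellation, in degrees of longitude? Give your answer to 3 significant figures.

12.9°

Single-satellite node shift = (6189.0/86166) × 360° = 25.86°.
With 2 satellites evenly phased, successive equator crossings are 25.86/2 = 12.929° apart.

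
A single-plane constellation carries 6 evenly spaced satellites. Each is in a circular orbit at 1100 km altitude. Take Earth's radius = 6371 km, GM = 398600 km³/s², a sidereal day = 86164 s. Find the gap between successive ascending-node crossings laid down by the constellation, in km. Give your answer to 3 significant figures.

Semi-major axis a = 6371 + 1100 = 7471 km. Period T = 2π√(a³/μ) = 2π√(7471³/398600) = 6426.6 s = 107.11 min.
Single-satellite node shift = (6426.6/86164) × 360° = 26.85°.
With 6 satellites evenly phased, successive equator crossings are 26.85/6 = 4.475° apart.
That is 4.475 × 111.2 = 498 km at the equator.

498 km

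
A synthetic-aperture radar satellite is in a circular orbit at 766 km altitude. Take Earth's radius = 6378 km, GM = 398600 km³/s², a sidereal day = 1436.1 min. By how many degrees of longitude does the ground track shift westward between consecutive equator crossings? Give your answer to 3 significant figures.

25.1°

Semi-major axis a = 6378 + 766 = 7144 km. Period T = 2π√(a³/μ) = 2π√(7144³/398600) = 6009.3 s = 100.15 min.
During one orbit Earth rotates (6009.3 / 86166) × 360° = 25.11°.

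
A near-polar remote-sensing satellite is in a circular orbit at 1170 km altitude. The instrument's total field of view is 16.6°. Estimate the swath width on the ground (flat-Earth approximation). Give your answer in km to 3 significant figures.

Half-angle = 16.6°/2 = 8.3°.
Swath width ≈ 2h·tan(θ/2) = 2 × 1170 × tan(8.3°) = 341.4 km.

341 km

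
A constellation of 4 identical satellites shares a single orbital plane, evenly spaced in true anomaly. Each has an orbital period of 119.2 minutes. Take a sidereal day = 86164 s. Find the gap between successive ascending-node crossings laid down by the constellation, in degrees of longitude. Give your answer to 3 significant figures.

7.47°

T = 119.2 min = 7152.0 s.
Single-satellite node shift = (7152.0/86164) × 360° = 29.88°.
With 4 satellites evenly phased, successive equator crossings are 29.88/4 = 7.470° apart.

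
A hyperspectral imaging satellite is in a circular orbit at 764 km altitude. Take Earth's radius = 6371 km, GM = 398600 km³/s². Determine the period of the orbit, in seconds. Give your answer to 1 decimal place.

5997.9 seconds

Semi-major axis a = 6371 + 764 = 7135 km. Period T = 2π√(a³/μ) = 2π√(7135³/398600) = 5997.9 s = 99.97 min.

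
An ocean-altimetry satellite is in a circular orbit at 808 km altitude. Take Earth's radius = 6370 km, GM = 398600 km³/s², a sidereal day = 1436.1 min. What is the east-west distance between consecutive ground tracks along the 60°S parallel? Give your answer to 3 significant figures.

1410 km

Semi-major axis a = 6370 + 808 = 7178 km. Period T = 2π√(a³/μ) = 2π√(7178³/398600) = 6052.2 s = 100.87 min.
Node shift per orbit = (6052.2/86166) × 360° = 25.29°.
Equatorial spacing = 25.29 × 111.2 km/° = 2811 km.
At 60° latitude, spacing = 2811 × cos(60°) = 1406 km.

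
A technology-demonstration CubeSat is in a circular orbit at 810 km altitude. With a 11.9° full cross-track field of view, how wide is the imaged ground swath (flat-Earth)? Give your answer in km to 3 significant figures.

Half-angle = 11.9°/2 = 5.95°.
Swath width ≈ 2h·tan(θ/2) = 2 × 810 × tan(5.95°) = 168.8 km.

169 km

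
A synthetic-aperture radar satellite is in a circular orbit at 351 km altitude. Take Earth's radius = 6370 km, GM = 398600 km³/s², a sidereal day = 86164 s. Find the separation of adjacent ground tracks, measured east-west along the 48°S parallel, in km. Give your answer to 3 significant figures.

Semi-major axis a = 6370 + 351 = 6721 km. Period T = 2π√(a³/μ) = 2π√(6721³/398600) = 5483.6 s = 91.39 min.
Node shift per orbit = (5483.6/86164) × 360° = 22.91°.
Equatorial spacing = 22.91 × 111.2 km/° = 2547 km.
At 48° latitude, spacing = 2547 × cos(48°) = 1704 km.

1700 km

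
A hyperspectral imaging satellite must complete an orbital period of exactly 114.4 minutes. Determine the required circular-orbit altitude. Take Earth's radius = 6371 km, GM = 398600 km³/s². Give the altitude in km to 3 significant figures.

T = 114.4 min = 6864.0 s.
From T = 2π√(a³/μ): a = (μ T²/4π²)^(1/3) = (398600 × 6864.0² / 4π²)^(1/3) = 7806 km.
Altitude h = a − R = 7806 − 6371 = 1435 km.

1440 km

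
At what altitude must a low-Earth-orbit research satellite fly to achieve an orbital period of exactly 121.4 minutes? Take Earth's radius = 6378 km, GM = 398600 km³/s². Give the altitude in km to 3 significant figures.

T = 121.4 min = 7284.0 s.
From T = 2π√(a³/μ): a = (μ T²/4π²)^(1/3) = (398600 × 7284.0² / 4π²)^(1/3) = 8122 km.
Altitude h = a − R = 8122 − 6378 = 1744 km.

1740 km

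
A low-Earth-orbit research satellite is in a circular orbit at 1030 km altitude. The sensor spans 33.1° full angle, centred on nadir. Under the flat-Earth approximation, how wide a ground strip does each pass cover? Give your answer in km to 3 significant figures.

Half-angle = 33.1°/2 = 16.55°.
Swath width ≈ 2h·tan(θ/2) = 2 × 1030 × tan(16.55°) = 612.2 km.

612 km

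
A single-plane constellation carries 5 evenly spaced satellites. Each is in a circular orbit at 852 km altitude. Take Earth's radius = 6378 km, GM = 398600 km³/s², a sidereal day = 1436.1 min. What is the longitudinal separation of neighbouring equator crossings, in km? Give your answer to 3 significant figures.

Semi-major axis a = 6378 + 852 = 7230 km. Period T = 2π√(a³/μ) = 2π√(7230³/398600) = 6118.1 s = 101.97 min.
Single-satellite node shift = (6118.1/86166) × 360° = 25.56°.
With 5 satellites evenly phased, successive equator crossings are 25.56/5 = 5.112° apart.
That is 5.112 × 111.3 = 569 km at the equator.

569 km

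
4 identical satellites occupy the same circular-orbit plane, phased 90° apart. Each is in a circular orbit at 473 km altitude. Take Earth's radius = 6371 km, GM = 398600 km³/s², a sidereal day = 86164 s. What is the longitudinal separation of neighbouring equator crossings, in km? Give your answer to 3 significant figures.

654 km

Semi-major axis a = 6371 + 473 = 6844 km. Period T = 2π√(a³/μ) = 2π√(6844³/398600) = 5634.8 s = 93.91 min.
Single-satellite node shift = (5634.8/86164) × 360° = 23.54°.
With 4 satellites evenly phased, successive equator crossings are 23.54/4 = 5.886° apart.
That is 5.886 × 111.2 = 654 km at the equator.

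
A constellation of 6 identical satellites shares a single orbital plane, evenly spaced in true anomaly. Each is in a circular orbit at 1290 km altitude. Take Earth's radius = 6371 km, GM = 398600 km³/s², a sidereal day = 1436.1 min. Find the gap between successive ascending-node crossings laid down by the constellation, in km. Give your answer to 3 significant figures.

517 km

Semi-major axis a = 6371 + 1290 = 7661 km. Period T = 2π√(a³/μ) = 2π√(7661³/398600) = 6673.3 s = 111.22 min.
Single-satellite node shift = (6673.3/86166) × 360° = 27.88°.
With 6 satellites evenly phased, successive equator crossings are 27.88/6 = 4.647° apart.
That is 4.647 × 111.2 = 517 km at the equator.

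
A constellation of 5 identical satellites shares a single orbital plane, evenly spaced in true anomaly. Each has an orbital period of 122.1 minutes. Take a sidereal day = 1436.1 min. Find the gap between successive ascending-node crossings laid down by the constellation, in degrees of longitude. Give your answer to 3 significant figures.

T = 122.1 min = 7326.0 s.
Single-satellite node shift = (7326.0/86166) × 360° = 30.61°.
With 5 satellites evenly phased, successive equator crossings are 30.61/5 = 6.122° apart.

6.12°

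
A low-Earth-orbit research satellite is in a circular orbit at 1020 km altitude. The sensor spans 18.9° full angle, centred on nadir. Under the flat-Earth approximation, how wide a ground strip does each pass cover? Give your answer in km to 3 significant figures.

Half-angle = 18.9°/2 = 9.45°.
Swath width ≈ 2h·tan(θ/2) = 2 × 1020 × tan(9.45°) = 339.5 km.

340 km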